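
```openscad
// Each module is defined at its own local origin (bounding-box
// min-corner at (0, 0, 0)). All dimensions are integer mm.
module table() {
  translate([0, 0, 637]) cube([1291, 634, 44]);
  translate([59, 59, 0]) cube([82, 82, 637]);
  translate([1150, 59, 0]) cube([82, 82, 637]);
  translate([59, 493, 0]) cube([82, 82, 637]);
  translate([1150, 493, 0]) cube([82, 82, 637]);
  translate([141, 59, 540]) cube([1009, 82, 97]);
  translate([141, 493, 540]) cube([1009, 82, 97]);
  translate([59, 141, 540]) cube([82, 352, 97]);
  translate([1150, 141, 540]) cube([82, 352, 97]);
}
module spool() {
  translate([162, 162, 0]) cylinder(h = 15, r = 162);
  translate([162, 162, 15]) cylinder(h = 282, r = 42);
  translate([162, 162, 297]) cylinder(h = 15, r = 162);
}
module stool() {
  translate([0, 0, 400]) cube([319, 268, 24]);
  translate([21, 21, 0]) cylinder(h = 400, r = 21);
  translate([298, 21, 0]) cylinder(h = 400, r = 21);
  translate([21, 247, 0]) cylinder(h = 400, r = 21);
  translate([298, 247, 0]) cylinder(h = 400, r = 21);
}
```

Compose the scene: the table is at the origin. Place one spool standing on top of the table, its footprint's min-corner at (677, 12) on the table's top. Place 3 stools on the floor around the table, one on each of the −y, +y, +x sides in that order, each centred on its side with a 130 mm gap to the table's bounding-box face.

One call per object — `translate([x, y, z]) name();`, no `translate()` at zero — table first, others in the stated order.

table();
translate([677, 12, 681]) spool();
translate([486, -398, 0]) stool();
translate([486, 764, 0]) stool();
translate([1421, 183, 0]) stool();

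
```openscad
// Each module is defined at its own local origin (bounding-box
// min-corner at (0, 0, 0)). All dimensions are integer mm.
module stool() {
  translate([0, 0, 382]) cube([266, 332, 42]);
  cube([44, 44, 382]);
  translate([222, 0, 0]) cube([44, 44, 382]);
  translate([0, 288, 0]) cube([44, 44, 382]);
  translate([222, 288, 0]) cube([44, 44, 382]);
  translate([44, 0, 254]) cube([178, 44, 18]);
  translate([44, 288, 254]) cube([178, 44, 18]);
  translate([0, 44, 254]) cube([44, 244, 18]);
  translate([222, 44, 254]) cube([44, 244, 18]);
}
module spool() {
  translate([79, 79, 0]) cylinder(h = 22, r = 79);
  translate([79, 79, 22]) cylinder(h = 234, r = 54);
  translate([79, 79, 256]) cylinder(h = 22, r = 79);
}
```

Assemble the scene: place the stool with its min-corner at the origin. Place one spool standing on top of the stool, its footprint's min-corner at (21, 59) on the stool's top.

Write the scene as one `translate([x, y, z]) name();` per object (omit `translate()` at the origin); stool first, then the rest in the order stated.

stool();
translate([21, 59, 424]) spool();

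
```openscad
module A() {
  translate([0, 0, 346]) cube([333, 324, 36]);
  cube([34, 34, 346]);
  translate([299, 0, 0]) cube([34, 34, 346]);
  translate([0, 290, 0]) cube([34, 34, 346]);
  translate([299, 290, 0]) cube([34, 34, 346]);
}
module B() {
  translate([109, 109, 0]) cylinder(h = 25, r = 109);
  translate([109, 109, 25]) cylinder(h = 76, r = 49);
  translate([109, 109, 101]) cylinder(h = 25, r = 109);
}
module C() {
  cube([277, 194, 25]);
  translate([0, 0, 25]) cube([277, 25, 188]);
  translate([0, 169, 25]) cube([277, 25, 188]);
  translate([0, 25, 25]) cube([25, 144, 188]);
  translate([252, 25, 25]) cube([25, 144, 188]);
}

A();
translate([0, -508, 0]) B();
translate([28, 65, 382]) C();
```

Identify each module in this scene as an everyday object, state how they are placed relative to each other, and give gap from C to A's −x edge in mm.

The open box's min-x is at 28; the stool's min-x is 0; gap = 28 mm.

A is a stool. B is a spool. C is an open box. The spool is on the floor beside the stool on its −y side. The open box is on top of the stool, centred. The gap from the open box to the stool's −x edge is 28 mm.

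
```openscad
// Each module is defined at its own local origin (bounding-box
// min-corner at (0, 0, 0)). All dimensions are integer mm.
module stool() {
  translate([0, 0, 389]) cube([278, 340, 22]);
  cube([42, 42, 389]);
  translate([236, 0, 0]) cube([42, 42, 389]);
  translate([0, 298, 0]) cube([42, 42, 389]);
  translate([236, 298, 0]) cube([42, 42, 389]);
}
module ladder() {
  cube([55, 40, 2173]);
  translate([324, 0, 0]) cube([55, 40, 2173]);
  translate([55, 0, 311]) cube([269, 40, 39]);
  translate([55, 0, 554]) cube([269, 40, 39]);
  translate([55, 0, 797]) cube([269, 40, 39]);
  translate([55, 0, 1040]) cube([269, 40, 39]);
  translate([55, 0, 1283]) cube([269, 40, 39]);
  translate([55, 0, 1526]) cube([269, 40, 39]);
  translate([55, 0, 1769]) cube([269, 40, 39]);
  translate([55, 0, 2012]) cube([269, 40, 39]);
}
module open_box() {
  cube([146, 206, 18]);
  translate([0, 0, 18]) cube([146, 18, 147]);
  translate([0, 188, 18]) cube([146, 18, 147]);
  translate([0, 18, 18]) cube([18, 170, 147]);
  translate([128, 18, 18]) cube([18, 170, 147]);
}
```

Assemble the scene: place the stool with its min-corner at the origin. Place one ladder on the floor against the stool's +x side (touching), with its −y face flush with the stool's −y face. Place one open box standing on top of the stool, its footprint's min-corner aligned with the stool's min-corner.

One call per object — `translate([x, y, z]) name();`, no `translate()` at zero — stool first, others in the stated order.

stool();
translate([278, 0, 0]) ladder();
translate([0, 0, 411]) open_box();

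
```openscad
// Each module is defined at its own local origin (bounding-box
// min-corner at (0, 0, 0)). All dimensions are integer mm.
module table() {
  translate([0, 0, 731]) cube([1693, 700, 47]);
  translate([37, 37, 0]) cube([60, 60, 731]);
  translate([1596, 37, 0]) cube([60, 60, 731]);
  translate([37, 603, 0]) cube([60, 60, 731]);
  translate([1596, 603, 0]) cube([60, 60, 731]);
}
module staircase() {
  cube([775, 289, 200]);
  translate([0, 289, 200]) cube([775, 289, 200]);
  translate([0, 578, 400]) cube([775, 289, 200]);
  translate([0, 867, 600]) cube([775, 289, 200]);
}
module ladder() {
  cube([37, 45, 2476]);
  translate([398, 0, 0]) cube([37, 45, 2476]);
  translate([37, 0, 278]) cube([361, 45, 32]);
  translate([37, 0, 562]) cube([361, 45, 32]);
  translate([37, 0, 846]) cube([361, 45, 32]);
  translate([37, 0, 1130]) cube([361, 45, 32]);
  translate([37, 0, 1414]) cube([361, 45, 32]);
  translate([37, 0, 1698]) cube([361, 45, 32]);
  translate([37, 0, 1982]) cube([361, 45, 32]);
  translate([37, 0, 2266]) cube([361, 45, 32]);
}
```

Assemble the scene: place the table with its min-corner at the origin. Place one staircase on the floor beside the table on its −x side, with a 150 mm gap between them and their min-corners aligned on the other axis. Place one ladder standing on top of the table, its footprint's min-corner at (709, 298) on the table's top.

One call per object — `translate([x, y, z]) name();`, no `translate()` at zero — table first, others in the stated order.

table();
translate([-925, 0, 0]) staircase();
translate([709, 298, 778]) ladder();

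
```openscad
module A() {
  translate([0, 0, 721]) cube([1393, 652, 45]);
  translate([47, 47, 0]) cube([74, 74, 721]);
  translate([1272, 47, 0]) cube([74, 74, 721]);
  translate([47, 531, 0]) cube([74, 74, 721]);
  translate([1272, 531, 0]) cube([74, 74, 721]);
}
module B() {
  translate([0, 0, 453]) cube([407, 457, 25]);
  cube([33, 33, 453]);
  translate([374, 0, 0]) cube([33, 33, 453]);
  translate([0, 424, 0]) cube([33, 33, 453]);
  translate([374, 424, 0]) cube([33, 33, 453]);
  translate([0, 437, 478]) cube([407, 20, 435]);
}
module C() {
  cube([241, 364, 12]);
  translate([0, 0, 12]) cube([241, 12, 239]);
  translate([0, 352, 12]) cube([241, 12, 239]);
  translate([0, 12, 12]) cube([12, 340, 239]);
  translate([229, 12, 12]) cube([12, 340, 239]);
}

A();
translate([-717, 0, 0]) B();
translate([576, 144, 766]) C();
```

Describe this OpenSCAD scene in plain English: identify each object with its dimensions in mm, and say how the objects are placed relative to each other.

A is a table with a 1393×652 mm rectangular top, 45 mm thick, top surface at z = 766 mm, supported by four 74×74 mm square legs, each inset 47 mm from the nearest pair of top edges, running from the floor.

B is a chair: 407×457 mm seat, 25 mm thick, top at z = 478 mm, on four 33 mm square corner legs flush with the seat edges. A 20 mm thick backrest slab spans the full seat width, extending 435 mm above the seat top, its back face flush with the seat's +y edge.

C is an open storage box with external size 241×364×251 mm and wall thickness 12 mm (the base is also 12 mm thick). The base covers the whole footprint; the four walls stand on the base, with the y-facing walls full-width and the x-facing walls fitting between their inner faces.

The chair is on the floor beside the table on its −x side. The open box is on top of the table, centred.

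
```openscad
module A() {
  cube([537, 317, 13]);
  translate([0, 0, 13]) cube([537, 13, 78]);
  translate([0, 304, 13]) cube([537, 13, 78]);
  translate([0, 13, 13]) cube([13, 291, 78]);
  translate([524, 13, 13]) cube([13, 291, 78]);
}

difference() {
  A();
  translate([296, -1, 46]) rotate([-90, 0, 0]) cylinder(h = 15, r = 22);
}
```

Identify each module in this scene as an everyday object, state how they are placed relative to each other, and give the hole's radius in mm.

A is an open box. The open box has a circular hole through its front wall. The hole's radius is 22 mm.

The subtracted cylinder has r = 22 mm.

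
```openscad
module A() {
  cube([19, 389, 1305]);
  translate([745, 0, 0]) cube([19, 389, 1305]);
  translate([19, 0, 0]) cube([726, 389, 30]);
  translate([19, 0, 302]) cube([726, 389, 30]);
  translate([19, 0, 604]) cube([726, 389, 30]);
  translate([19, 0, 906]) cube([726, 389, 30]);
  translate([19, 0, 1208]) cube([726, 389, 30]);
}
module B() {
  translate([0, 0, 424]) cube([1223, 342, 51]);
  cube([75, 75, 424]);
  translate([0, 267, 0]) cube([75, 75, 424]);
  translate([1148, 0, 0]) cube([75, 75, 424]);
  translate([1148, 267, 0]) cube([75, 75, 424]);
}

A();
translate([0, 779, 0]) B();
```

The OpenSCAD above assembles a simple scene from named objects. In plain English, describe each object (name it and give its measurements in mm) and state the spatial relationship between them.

A is a bookshelf 764 mm wide overall, 389 mm deep and 1305 mm tall. The two sides are 19 mm thick vertical panels. 5 horizontal shelves of 30 mm thickness span between the inner faces of the sides; the lowest shelf sits on the floor and shelves are stacked with a clear vertical gap of 272 mm between each pair.

B is a long wooden bench with a 1223 mm (x) × 342 mm (y) seat, 51 mm thick, its top surface 475 mm above the floor. Four 75 mm square legs at the seat corners, flush with the edges, run from z = 0 to the seat underside.

The bench is on the floor beside the bookshelf on its +y side.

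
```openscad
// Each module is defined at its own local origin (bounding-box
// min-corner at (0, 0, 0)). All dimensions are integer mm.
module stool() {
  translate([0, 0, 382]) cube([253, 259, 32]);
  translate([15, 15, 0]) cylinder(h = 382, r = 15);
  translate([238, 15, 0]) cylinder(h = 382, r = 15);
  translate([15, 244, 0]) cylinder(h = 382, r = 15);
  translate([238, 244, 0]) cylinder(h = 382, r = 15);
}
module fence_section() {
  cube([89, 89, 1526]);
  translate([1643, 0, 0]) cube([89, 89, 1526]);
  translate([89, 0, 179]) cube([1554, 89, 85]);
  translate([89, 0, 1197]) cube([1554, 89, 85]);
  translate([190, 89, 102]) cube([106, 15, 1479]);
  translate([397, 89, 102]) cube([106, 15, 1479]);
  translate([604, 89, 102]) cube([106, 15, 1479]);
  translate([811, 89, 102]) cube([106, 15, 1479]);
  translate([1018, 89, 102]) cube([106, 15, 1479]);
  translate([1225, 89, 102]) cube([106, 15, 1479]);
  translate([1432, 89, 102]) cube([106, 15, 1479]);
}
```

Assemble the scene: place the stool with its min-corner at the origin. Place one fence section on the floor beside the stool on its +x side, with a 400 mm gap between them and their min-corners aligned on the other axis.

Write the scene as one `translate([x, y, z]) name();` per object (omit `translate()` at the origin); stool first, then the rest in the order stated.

stool();
translate([653, 0, 0]) fence_section();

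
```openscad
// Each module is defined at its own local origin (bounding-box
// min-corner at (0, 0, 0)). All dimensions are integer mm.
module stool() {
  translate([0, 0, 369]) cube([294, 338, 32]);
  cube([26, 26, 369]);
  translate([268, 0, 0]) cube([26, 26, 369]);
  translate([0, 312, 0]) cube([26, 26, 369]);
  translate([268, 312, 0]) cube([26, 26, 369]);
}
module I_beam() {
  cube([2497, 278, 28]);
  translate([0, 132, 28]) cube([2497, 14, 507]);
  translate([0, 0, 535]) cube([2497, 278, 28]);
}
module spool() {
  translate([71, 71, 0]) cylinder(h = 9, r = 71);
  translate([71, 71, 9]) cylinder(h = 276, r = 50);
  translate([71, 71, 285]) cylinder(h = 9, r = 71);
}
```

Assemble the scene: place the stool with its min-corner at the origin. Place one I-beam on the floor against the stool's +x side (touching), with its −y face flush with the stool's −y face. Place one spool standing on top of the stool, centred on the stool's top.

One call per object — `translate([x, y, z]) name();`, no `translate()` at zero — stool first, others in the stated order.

stool();
translate([294, 0, 0]) I_beam();
translate([76, 98, 401]) spool();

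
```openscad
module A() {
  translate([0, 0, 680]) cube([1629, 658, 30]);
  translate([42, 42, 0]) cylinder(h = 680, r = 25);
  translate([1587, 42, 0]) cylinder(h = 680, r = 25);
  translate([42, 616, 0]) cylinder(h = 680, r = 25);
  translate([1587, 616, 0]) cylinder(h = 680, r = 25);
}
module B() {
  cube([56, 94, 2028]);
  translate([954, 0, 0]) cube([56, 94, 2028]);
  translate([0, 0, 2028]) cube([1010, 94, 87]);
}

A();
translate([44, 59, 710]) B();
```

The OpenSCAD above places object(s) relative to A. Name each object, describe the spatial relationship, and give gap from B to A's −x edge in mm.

A is a table. B is a door frame. The door frame is on top of the table. The gap from the door frame to the table's −x edge is 44 mm.

The door frame's min-x is at 44; the table's min-x is 0; gap = 44 mm.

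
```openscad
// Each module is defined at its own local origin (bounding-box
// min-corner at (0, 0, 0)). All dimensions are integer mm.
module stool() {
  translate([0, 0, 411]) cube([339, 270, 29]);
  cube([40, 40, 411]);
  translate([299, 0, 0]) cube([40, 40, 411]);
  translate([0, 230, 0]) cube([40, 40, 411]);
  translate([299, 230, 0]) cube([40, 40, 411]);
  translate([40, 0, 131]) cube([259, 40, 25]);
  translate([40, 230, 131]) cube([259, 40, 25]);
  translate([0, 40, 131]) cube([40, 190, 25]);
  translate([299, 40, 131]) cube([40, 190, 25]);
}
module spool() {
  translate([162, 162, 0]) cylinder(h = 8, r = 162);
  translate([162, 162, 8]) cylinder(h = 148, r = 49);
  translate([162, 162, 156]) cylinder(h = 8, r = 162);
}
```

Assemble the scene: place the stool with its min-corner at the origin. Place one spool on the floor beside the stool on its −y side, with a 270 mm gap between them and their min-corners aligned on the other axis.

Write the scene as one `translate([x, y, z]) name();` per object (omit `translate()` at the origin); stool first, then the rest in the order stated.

stool();
translate([0, -594, 0]) spool();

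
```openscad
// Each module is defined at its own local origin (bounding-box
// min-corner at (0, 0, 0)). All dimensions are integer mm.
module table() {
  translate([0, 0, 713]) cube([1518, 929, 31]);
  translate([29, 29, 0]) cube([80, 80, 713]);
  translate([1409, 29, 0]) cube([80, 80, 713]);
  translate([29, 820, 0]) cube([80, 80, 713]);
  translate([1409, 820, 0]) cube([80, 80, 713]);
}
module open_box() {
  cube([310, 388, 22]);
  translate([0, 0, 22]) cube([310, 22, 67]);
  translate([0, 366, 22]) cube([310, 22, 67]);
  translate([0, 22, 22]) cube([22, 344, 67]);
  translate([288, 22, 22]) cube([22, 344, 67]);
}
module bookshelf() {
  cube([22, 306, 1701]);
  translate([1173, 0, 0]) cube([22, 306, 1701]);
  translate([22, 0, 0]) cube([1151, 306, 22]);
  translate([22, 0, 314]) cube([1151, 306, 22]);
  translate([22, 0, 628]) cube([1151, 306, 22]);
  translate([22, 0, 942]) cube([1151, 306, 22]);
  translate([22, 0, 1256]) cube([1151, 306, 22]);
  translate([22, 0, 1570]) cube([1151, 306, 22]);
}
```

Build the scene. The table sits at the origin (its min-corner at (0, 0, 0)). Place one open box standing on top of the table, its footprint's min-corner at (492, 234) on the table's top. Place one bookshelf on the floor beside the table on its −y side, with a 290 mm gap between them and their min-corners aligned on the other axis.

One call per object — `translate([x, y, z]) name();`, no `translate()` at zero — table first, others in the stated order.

table();
translate([492, 234, 744]) open_box();
translate([0, -596, 0]) bookshelf();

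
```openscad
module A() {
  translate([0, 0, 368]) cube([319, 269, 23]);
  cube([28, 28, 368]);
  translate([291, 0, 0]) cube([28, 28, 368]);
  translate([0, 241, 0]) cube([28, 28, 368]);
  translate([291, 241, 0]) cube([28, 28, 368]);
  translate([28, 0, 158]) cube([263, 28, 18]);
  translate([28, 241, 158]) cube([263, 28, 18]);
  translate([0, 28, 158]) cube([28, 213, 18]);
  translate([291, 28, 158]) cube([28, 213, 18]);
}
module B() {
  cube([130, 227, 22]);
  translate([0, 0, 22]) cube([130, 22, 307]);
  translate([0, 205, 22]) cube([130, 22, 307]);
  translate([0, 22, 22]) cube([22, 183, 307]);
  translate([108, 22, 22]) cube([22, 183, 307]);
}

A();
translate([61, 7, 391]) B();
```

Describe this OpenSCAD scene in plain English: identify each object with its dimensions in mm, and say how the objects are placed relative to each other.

A is a four-legged stool. The seat is 319×269 mm, 23 mm thick, top at z = 391 mm. It stands on four square legs, each 28×28 mm in cross-section, from z = 0 to the seat underside, each flush with a corner of the seat. Four stretchers, 28 mm wide and 18 mm tall, connect adjacent legs with their undersides at z = 158 mm, each running between the inner faces of the legs it joins and aligned with the legs' outer faces on the other axis.

B is an open storage box with external size 130×227×329 mm and wall thickness 22 mm (the base is also 22 mm thick). The base covers the whole footprint; the four walls stand on the base, with the y-facing walls full-width and the x-facing walls fitting between their inner faces.

The open box is on top of the stool.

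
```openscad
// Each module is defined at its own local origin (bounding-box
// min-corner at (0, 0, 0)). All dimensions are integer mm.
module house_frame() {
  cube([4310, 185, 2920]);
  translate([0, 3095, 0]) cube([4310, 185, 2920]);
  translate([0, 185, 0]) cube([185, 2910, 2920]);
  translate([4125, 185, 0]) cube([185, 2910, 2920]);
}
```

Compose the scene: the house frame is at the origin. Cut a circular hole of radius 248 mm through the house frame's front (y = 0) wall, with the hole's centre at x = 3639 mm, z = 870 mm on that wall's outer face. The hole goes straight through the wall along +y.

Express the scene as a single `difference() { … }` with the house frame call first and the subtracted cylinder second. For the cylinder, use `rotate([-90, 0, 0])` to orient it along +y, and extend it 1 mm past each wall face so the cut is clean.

difference() {
  house_frame();
  translate([3639, -1, 870]) rotate([-90, 0, 0]) cylinder(h = 187, r = 248);
}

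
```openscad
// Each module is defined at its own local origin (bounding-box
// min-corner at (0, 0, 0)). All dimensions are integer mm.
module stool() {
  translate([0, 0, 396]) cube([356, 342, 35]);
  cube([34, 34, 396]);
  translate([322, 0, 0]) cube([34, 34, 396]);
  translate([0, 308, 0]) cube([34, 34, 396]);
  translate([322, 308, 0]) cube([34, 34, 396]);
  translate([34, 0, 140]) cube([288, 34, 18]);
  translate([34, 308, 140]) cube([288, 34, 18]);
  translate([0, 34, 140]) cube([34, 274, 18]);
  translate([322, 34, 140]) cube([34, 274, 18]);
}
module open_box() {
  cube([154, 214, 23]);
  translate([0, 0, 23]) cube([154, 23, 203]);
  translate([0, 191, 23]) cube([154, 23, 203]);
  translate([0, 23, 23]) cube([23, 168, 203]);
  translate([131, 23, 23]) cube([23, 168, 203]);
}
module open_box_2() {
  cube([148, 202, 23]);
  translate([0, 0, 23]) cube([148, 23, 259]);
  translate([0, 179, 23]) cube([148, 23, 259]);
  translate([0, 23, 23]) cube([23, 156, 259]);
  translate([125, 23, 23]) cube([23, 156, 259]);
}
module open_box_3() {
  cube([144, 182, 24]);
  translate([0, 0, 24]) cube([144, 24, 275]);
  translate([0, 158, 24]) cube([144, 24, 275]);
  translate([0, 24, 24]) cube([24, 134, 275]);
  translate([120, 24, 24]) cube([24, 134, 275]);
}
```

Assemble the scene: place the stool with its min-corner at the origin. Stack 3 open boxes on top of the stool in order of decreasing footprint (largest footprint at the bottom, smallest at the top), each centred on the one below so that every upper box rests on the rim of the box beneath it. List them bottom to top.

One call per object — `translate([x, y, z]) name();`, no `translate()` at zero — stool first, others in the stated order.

stool();
translate([101, 64, 431]) open_box();
translate([104, 70, 657]) open_box_2();
translate([106, 80, 939]) open_box_3();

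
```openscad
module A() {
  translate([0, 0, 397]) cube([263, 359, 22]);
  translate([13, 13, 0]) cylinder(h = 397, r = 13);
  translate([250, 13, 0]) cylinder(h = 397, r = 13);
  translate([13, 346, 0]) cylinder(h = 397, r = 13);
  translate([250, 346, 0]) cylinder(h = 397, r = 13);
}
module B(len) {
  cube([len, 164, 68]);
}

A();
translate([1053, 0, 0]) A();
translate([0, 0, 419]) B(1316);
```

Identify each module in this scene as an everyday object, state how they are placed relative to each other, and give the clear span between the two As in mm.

A is a stool. B is a beam. A beam spans the tops of two stools. The clear span between the two stools is 790 mm.

Second stool starts at x = 1053; first ends at x = 263; clear span = 1053 − 263 = 790 mm.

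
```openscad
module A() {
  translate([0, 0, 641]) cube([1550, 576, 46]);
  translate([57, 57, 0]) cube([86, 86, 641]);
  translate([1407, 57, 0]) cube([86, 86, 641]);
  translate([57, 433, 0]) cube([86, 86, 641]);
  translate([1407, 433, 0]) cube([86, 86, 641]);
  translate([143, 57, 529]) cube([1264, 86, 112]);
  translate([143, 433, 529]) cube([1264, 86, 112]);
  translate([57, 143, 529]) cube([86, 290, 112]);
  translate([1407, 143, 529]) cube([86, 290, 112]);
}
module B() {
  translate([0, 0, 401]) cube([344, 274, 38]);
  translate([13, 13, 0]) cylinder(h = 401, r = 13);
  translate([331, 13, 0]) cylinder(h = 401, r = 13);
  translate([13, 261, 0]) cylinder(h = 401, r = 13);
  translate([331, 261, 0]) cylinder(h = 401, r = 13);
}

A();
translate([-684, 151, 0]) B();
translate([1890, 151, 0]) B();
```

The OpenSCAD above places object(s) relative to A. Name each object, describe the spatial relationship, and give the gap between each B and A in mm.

Each stool's nearest face is 340 mm from the table's bounding box.

A is a table. B is a stool. Two stools sit around the table at the −x, +x sides. The gap between each stool and the table is 340 mm.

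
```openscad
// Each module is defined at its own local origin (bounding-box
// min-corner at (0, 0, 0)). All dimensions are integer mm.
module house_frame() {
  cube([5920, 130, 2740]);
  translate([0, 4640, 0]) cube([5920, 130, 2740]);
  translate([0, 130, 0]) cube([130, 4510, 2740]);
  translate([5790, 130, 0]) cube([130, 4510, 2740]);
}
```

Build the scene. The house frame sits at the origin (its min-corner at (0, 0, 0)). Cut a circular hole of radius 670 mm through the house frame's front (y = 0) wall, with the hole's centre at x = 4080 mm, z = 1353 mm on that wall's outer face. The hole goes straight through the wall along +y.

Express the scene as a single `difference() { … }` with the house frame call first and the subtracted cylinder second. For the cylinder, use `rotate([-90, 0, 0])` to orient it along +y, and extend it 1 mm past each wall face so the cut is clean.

difference() {
  house_frame();
  translate([4080, -1, 1353]) rotate([-90, 0, 0]) cylinder(h = 132, r = 670);
}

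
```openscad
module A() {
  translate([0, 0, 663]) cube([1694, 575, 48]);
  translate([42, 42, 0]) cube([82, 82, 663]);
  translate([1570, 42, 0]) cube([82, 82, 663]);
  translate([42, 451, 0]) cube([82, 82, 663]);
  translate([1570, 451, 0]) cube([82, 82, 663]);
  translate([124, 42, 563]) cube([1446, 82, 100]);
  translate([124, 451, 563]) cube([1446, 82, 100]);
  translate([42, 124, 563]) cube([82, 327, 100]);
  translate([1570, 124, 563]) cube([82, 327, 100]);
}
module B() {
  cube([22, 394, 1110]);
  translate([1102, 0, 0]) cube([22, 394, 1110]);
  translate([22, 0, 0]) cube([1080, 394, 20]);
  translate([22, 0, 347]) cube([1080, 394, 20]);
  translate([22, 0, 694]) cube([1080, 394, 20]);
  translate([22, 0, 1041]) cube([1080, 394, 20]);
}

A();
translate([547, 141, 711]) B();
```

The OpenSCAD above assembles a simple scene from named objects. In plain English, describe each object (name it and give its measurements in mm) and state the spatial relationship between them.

A is a table: top 1694 mm (x) × 575 mm (y), 48 mm thick, upper face at z = 711 mm, on four 82×82 mm square legs, each inset 42 mm from the nearest pair of top edges, running from z = 0 to the bottom of the top. Four apron rails, 82 mm thick and 100 mm tall, run between adjacent legs with their top edges flush with the underside of the top and their outer faces flush with the legs' outer faces.

B is a bookshelf 1124 mm wide overall, 394 mm deep and 1110 mm tall. The two sides are 22 mm thick vertical panels. 4 horizontal shelves of 20 mm thickness span between the inner faces of the sides; the lowest shelf sits on the floor and shelves are stacked with a clear vertical gap of 327 mm between each pair.

The bookshelf is on top of the table.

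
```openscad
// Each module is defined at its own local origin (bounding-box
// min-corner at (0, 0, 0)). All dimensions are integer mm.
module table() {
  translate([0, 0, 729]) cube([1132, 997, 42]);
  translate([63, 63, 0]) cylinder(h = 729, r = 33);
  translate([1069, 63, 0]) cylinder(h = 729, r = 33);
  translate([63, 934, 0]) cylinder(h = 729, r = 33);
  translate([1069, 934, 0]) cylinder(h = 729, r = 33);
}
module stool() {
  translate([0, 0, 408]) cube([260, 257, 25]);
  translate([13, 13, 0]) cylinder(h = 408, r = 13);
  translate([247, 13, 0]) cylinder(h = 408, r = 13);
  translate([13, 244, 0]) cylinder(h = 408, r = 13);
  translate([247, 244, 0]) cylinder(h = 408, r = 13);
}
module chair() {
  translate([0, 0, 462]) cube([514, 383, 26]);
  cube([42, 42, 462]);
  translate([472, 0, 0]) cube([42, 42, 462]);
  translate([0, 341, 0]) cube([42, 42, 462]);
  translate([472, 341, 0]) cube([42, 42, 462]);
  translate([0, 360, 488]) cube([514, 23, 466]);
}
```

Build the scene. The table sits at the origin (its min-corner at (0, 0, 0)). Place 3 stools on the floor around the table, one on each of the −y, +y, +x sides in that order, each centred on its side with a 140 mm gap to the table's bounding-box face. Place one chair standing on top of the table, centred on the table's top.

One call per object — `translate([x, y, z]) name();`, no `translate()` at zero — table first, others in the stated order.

table();
translate([436, -397, 0]) stool();
translate([436, 1137, 0]) stool();
translate([1272, 370, 0]) stool();
translate([309, 307, 771]) chair();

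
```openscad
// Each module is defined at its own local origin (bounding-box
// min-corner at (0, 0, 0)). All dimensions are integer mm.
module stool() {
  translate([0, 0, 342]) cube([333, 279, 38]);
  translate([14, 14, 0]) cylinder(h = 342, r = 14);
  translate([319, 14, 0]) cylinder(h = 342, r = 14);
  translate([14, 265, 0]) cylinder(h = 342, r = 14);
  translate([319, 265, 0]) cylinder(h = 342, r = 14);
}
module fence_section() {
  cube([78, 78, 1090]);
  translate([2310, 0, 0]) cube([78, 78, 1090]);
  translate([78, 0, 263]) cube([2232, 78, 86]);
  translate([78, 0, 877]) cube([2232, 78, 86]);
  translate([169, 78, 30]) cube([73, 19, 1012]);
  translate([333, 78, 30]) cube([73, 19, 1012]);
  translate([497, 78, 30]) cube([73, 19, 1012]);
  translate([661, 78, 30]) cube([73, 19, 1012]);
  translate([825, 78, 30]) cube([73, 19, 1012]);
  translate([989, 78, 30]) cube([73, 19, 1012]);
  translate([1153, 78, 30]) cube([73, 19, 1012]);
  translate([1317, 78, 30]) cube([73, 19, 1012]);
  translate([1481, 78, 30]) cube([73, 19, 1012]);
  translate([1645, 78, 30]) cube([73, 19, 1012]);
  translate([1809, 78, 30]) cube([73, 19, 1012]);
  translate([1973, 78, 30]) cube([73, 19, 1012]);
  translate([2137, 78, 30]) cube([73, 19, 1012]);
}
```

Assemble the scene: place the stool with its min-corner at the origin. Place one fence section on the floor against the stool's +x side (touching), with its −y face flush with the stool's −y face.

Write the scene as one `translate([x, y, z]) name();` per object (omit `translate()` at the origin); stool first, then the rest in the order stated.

stool();
translate([333, 0, 0]) fence_section();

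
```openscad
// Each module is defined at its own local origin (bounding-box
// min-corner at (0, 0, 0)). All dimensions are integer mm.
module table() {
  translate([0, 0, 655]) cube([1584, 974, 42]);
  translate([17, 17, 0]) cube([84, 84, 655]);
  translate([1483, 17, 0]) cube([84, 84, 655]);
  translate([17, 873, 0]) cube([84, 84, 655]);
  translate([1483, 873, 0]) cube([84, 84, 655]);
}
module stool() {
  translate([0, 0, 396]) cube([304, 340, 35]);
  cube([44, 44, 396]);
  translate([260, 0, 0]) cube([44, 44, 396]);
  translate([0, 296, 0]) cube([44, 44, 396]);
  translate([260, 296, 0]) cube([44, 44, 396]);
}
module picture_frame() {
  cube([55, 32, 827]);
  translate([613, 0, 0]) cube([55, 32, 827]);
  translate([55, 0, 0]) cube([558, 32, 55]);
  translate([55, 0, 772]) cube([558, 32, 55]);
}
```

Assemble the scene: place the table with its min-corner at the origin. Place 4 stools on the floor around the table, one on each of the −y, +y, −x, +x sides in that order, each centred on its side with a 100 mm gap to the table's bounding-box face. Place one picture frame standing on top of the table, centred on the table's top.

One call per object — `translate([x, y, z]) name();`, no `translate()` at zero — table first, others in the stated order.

table();
translate([640, -440, 0]) stool();
translate([640, 1074, 0]) stool();
translate([-404, 317, 0]) stool();
translate([1684, 317, 0]) stool();
translate([458, 471, 697]) picture_frame();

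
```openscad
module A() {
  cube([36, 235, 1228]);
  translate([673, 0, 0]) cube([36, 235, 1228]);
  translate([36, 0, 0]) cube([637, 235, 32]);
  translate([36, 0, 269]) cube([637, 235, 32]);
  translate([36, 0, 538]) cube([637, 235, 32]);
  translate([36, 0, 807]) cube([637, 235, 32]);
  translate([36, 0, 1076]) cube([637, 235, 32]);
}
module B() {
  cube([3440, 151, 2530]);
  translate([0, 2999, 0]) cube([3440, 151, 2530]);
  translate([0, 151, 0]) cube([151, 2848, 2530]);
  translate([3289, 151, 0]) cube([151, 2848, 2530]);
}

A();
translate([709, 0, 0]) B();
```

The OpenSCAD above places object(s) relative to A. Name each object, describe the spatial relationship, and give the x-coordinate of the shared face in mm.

A is a bookshelf. B is a house frame. The house frame is against the bookshelf's +x side, with their −y faces flush. The x-coordinate of the shared face is 709 mm.

The bookshelf's +x face and the house frame's −x face are both at x = 709 mm.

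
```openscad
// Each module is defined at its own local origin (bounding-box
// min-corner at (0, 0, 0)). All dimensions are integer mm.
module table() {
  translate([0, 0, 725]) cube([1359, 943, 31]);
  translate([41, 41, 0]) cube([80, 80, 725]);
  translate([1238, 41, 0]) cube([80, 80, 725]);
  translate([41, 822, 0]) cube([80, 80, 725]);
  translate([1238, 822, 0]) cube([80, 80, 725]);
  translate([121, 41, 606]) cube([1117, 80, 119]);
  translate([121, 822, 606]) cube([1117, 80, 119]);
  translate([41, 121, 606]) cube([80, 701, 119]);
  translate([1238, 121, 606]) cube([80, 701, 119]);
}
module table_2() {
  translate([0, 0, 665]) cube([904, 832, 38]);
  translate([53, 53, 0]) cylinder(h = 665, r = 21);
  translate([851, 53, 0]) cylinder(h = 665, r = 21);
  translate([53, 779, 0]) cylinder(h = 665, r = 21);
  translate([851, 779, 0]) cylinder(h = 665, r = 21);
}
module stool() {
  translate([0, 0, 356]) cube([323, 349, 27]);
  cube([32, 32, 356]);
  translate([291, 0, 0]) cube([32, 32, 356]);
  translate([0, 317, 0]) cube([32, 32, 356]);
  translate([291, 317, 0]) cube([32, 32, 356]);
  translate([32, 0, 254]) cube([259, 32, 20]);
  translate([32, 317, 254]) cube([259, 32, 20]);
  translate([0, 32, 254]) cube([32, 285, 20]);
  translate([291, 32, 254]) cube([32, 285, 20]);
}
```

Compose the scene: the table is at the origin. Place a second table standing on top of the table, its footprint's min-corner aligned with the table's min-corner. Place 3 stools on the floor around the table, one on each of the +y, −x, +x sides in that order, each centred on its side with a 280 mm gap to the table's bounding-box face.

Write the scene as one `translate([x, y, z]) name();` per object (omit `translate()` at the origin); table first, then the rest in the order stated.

table();
translate([0, 0, 756]) table_2();
translate([518, 1223, 0]) stool();
translate([-603, 297, 0]) stool();
translate([1639, 297, 0]) stool();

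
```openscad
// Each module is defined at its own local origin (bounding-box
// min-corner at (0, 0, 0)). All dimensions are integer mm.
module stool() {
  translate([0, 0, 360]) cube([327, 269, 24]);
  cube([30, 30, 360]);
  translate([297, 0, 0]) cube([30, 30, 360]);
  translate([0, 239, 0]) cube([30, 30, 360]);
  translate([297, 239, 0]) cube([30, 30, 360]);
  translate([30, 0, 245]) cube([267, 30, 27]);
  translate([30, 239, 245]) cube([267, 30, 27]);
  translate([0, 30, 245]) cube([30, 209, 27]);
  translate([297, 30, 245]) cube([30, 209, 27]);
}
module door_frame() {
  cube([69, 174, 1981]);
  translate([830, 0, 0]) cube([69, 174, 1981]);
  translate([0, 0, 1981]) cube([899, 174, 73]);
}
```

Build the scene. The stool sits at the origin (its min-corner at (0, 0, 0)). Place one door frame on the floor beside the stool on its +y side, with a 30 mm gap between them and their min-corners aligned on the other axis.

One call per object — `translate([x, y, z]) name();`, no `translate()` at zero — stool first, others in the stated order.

stool();
translate([0, 299, 0]) door_frame();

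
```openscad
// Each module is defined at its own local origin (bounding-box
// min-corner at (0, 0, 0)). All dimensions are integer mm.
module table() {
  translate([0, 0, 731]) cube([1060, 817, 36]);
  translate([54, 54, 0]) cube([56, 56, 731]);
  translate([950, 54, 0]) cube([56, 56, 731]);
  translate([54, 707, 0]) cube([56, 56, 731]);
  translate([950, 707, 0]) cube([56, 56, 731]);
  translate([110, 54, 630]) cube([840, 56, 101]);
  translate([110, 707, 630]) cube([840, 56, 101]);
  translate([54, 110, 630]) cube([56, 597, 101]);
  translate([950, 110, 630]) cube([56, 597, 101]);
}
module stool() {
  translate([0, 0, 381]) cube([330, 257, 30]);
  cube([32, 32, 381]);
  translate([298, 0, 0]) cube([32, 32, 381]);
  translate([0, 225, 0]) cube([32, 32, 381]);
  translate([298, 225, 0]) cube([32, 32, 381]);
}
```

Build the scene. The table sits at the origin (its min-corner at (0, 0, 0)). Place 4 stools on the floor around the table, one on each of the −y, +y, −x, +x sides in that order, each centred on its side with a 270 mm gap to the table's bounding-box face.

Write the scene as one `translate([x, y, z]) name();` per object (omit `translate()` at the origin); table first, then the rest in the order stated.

table();
translate([365, -527, 0]) stool();
translate([365, 1087, 0]) stool();
translate([-600, 280, 0]) stool();
translate([1330, 280, 0]) stool();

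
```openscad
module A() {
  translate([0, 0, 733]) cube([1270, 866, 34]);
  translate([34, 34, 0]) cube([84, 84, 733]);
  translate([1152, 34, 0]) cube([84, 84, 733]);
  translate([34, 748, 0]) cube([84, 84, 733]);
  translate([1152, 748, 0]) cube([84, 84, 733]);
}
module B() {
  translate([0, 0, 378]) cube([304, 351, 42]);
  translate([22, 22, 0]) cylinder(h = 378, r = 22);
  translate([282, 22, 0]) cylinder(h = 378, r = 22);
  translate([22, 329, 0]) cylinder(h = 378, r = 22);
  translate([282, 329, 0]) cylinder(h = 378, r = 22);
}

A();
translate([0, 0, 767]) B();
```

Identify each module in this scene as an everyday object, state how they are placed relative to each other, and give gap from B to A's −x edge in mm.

A is a table. B is a stool. The stool is on top of the table. The gap from the stool to the table's −x edge is 0 mm.

The stool's min-x is at 0; the table's min-x is 0; gap = 0 mm.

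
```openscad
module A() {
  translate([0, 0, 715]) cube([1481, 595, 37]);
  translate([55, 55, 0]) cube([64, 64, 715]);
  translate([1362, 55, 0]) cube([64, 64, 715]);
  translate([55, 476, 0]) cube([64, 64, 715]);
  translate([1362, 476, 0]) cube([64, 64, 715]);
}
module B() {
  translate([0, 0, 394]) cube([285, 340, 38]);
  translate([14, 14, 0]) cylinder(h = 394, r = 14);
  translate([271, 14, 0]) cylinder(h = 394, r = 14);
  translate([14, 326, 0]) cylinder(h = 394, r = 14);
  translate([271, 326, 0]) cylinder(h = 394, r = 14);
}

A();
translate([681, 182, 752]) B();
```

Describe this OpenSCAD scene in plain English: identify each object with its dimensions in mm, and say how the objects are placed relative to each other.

A is a table with a 1481×595 mm rectangular top, 37 mm thick, top surface at z = 752 mm, supported by four 64×64 mm square legs, each inset 55 mm from the nearest pair of top edges, running from the floor.

B is a four-legged stool. The seat is a 285×340×38 mm slab whose top surface is at z = 432 mm; four round legs, each 28 mm in diameter, run from the floor (z = 0) to the underside of the seat, each leg's axis is inset half a diameter from the nearest pair of seat edges (so the leg's bounding box is flush with the corner).

The stool is on top of the table.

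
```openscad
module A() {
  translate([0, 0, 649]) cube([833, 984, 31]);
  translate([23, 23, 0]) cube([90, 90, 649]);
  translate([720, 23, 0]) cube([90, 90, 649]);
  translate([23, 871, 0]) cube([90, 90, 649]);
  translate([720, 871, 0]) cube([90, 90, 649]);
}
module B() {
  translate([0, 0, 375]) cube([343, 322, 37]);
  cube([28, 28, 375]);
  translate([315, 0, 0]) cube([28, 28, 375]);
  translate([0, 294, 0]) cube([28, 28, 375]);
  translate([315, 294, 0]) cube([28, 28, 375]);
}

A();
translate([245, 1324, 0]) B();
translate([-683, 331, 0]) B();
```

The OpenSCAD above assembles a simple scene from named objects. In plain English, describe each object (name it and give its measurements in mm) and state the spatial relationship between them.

A is a rectangular dining table. The top is 833×984×31 mm with its upper surface at z = 680 mm. It stands on four 90×90 mm square legs, each inset 23 mm from the nearest pair of top edges, running from the floor to the underside of the top.

B is a four-legged stool. The seat is 343×322 mm, 37 mm thick, top at z = 412 mm. It stands on four square legs, each 28×28 mm in cross-section, from z = 0 to the seat underside, each flush with a corner of the seat.

Two stools sit around the table at the +y, −x sides.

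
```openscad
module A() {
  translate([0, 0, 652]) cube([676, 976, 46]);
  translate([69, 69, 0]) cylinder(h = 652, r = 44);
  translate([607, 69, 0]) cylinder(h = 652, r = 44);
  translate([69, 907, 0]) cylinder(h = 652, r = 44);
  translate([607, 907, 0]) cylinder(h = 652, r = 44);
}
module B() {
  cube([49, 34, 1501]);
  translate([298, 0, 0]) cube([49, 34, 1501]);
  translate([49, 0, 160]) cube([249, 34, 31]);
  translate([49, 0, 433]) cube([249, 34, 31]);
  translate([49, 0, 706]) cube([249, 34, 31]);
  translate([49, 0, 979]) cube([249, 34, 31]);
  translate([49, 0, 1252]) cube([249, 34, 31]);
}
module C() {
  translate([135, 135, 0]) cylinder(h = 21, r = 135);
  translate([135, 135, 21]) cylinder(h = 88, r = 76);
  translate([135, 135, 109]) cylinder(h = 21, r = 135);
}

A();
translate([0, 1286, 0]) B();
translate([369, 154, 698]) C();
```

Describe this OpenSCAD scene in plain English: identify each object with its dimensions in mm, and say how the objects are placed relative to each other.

A is a table with a 676×976 mm rectangular top, 46 mm thick, top surface at z = 698 mm, supported by four round legs of 88 mm diameter, each leg's bounding box inset 25 mm from the nearest pair of top edges, running from the floor.

B is a straight ladder. Two 49×34 mm vertical rails, 1501 mm tall, stand 347 mm apart (outside-to-outside) with their front faces coplanar on the −y side. 5 rungs, each 34 mm deep and 31 mm tall, span between the inner faces of the rails, front faces flush with the rails. The lowest rung's underside is at z = 160 mm and rungs are spaced 273 mm apart (underside to underside).

C is a spool: two coaxial disc flanges of radius 135 mm and thickness 21 mm, joined by a core cylinder of radius 76 mm and height 88 mm. The lower flange rests on z = 0 and the three cylinders share a vertical axis.

The ladder is on the floor beside the table on its +y side. The spool is on top of the table.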